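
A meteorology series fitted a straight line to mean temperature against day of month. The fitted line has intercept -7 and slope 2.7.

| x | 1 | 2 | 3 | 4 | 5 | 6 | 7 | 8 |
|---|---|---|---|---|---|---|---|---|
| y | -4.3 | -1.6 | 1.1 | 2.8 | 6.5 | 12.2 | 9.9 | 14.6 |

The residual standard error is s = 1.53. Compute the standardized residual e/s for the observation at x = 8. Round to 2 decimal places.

0.00

ŷ = -7 + 2.7·8 = 14.6
e = 14.6 − 14.6 = 0
e/s = 0 / 1.53 = 0.00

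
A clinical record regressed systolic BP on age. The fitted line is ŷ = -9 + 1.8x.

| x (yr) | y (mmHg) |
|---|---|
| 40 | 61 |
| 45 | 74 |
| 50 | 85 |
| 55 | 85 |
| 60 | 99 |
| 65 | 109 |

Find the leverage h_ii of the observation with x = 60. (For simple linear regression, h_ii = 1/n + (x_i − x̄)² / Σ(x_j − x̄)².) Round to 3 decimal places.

x̄ = (40 + 45 + 50 + 55 + 60 + 65)/6 = 52.5
Σ(x − x̄)² = 156.25 + 56.25 + 6.25 + 6.25 + 56.25 + 156.25 = 437.5
h = 1/6 + (7.5)²/437.5 = 0.166667 + 0.128571 = 0.295

h = 0.295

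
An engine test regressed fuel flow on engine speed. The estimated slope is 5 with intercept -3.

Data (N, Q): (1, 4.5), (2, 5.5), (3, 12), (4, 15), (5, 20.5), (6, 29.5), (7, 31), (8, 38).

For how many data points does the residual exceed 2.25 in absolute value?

2

N=1: Q̂ = -3 + 5·1 = 2; r = 4.5 − 2 = 2.5
N=2: Q̂ = -3 + 5·2 = 7; r = 5.5 − 7 = -1.5
N=3: Q̂ = -3 + 5·3 = 12; r = 12 − 12 = 0
N=4: Q̂ = -3 + 5·4 = 17; r = 15 − 17 = -2
N=5: Q̂ = -3 + 5·5 = 22; r = 20.5 − 22 = -1.5
N=6: Q̂ = -3 + 5·6 = 27; r = 29.5 − 27 = 2.5
N=7: Q̂ = -3 + 5·7 = 32; r = 31 − 32 = -1
N=8: Q̂ = -3 + 5·8 = 37; r = 38 − 37 = 1
|r| > 2.25: N=1 (|r|=2.5), N=6 (|r|=2.5) → 2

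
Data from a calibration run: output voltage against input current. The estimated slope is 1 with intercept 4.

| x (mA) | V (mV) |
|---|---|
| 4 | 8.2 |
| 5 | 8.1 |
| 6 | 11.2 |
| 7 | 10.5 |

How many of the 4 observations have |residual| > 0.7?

x=4: ŷ = 4 + 4 = 8; e = 8.2 − 8 = 0.2
x=5: ŷ = 4 + 5 = 9; e = 8.1 − 9 = -0.9
x=6: ŷ = 4 + 6 = 10; e = 11.2 − 10 = 1.2
x=7: ŷ = 4 + 7 = 11; e = 10.5 − 11 = -0.5
|e| > 0.7: x=5 (|e|=0.9), x=6 (|e|=1.2) → 2

2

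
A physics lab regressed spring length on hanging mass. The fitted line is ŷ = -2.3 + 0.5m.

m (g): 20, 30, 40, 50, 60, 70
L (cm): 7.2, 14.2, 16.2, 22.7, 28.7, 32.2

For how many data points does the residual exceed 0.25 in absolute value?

m=20: ŷ = -2.3 + 0.5·20 = 7.7; e = 7.2 − 7.7 = -0.5
m=30: ŷ = -2.3 + 0.5·30 = 12.7; e = 14.2 − 12.7 = 1.5
m=40: ŷ = -2.3 + 0.5·40 = 17.7; e = 16.2 − 17.7 = -1.5
m=50: ŷ = -2.3 + 0.5·50 = 22.7; e = 22.7 − 22.7 = 0
m=60: ŷ = -2.3 + 0.5·60 = 27.7; e = 28.7 − 27.7 = 1
m=70: ŷ = -2.3 + 0.5·70 = 32.7; e = 32.2 − 32.7 = -0.5
|e| > 0.25: m=20 (|e|=0.5), m=30 (|e|=1.5), m=40 (|e|=1.5), m=60 (|e|=1), m=70 (|e|=0.5) → 5

5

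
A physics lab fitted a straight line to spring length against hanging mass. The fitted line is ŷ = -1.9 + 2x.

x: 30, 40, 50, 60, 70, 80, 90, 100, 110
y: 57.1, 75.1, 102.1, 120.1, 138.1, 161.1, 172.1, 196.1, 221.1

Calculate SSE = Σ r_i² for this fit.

x=30: ŷ = -1.9 + 2·30 = 58.1; r = 57.1 − 58.1 = -1
x=40: ŷ = -1.9 + 2·40 = 78.1; r = 75.1 − 78.1 = -3
x=50: ŷ = -1.9 + 2·50 = 98.1; r = 102.1 − 98.1 = 4
x=60: ŷ = -1.9 + 2·60 = 118.1; r = 120.1 − 118.1 = 2
x=70: ŷ = -1.9 + 2·70 = 138.1; r = 138.1 − 138.1 = 0
x=80: ŷ = -1.9 + 2·80 = 158.1; r = 161.1 − 158.1 = 3
x=90: ŷ = -1.9 + 2·90 = 178.1; r = 172.1 − 178.1 = -6
x=100: ŷ = -1.9 + 2·100 = 198.1; r = 196.1 − 198.1 = -2
x=110: ŷ = -1.9 + 2·110 = 218.1; r = 221.1 − 218.1 = 3
SSE = 1 + 9 + 16 + 4 + 0 + 9 + 36 + 4 + 9 = 88

SSE = 88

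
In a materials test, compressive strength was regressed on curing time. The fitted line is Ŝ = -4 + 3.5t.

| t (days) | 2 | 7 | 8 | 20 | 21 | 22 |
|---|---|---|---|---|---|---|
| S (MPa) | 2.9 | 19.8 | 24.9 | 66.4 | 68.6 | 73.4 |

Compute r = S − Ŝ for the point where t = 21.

r = -0.9

Ŝ = -4 + 3.5·21 = 69.5
r = 68.6 − 69.5 = -0.9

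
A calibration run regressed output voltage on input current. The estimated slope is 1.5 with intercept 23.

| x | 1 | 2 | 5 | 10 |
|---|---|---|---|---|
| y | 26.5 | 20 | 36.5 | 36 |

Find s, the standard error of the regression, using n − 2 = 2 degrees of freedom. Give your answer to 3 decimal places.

x=1: ŷ = 23 + 1.5·1 = 24.5; e = 26.5 − 24.5 = 2
x=2: ŷ = 23 + 1.5·2 = 26; e = 20 − 26 = -6
x=5: ŷ = 23 + 1.5·5 = 30.5; e = 36.5 − 30.5 = 6
x=10: ŷ = 23 + 1.5·10 = 38; e = 36 − 38 = -2
SSE = 4 + 36 + 36 + 4 = 80
s = √(80/2) = √40 ≈ 6.325

s = 6.325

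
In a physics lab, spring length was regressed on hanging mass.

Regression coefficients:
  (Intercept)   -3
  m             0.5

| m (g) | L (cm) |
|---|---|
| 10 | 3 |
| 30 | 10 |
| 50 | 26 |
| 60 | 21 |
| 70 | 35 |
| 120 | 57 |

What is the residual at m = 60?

ŷ = -3 + 0.5·60 = 27
r = 21 − 27 = -6

r = -6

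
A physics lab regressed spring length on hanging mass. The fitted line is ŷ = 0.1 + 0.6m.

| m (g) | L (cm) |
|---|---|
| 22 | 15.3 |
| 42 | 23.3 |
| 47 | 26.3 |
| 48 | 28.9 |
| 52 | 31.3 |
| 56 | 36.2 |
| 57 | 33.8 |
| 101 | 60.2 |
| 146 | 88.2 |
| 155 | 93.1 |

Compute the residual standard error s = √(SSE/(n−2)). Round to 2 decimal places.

s = 1.54

m=22: ŷ = 0.1 + 0.6·22 = 13.3; r = 15.3 − 13.3 = 2
m=42: ŷ = 0.1 + 0.6·42 = 25.3; r = 23.3 − 25.3 = -2
m=47: ŷ = 0.1 + 0.6·47 = 28.3; r = 26.3 − 28.3 = -2
m=48: ŷ = 0.1 + 0.6·48 = 28.9; r = 28.9 − 28.9 = 0
m=52: ŷ = 0.1 + 0.6·52 = 31.3; r = 31.3 − 31.3 = 0
m=56: ŷ = 0.1 + 0.6·56 = 33.7; r = 36.2 − 33.7 = 2.5
m=57: ŷ = 0.1 + 0.6·57 = 34.3; r = 33.8 − 34.3 = -0.5
m=101: ŷ = 0.1 + 0.6·101 = 60.7; r = 60.2 − 60.7 = -0.5
m=146: ŷ = 0.1 + 0.6·146 = 87.7; r = 88.2 − 87.7 = 0.5
m=155: ŷ = 0.1 + 0.6·155 = 93.1; r = 93.1 − 93.1 = 0
SSE = 4 + 4 + 4 + 0 + 0 + 6.25 + 0.25 + 0.25 + 0.25 + 0 = 19
s = √(19/8) = √2.375 ≈ 1.54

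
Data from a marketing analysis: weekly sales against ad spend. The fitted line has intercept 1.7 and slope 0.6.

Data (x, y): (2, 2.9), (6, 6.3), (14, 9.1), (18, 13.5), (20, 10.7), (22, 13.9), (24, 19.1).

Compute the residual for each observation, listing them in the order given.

x=2: ŷ = 1.7 + 0.6·2 = 2.9; e = 2.9 − 2.9 = 0
x=6: ŷ = 1.7 + 0.6·6 = 5.3; e = 6.3 − 5.3 = 1
x=14: ŷ = 1.7 + 0.6·14 = 10.1; e = 9.1 − 10.1 = -1
x=18: ŷ = 1.7 + 0.6·18 = 12.5; e = 13.5 − 12.5 = 1
x=20: ŷ = 1.7 + 0.6·20 = 13.7; e = 10.7 − 13.7 = -3
x=22: ŷ = 1.7 + 0.6·22 = 14.9; e = 13.9 − 14.9 = -1
x=24: ŷ = 1.7 + 0.6·24 = 16.1; e = 19.1 − 16.1 = 3

0, 1, -1, 1, -3, -1, 3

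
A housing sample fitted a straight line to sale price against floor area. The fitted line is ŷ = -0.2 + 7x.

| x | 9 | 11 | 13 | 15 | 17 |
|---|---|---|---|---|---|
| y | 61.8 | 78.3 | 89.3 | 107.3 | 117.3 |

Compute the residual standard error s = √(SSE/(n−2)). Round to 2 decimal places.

s = 2.16

x=9: ŷ = -0.2 + 7·9 = 62.8; e = 61.8 − 62.8 = -1
x=11: ŷ = -0.2 + 7·11 = 76.8; e = 78.3 − 76.8 = 1.5
x=13: ŷ = -0.2 + 7·13 = 90.8; e = 89.3 − 90.8 = -1.5
x=15: ŷ = -0.2 + 7·15 = 104.8; e = 107.3 − 104.8 = 2.5
x=17: ŷ = -0.2 + 7·17 = 118.8; e = 117.3 − 118.8 = -1.5
SSE = 1 + 2.25 + 2.25 + 6.25 + 2.25 = 14
s = √(14/3) = √4.66667 ≈ 2.16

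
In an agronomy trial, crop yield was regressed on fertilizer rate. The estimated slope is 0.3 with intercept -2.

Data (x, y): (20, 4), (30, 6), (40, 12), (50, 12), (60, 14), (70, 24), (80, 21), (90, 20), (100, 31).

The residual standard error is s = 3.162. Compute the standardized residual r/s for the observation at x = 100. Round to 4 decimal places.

0.9488

ŷ = -2 + 0.3·100 = 28
r = 31 − 28 = 3
r/s = 3 / 3.162 = 0.9488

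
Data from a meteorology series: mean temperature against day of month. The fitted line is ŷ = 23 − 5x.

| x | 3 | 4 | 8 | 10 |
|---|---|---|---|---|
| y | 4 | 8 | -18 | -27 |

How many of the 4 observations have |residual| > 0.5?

3

x=3: ŷ = 23 − 5·3 = 8; e = 4 − 8 = -4
x=4: ŷ = 23 − 5·4 = 3; e = 8 − 3 = 5
x=8: ŷ = 23 − 5·8 = -17; e = -18 − (-17) = -1
x=10: ŷ = 23 − 5·10 = -27; e = -27 − (-27) = 0
|e| > 0.5: x=3 (|e|=4), x=4 (|e|=5), x=8 (|e|=1) → 3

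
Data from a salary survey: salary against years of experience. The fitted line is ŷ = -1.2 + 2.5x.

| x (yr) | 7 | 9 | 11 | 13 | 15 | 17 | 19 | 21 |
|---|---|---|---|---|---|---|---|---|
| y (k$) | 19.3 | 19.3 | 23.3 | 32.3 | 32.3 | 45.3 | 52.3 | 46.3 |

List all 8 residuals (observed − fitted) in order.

3, -2, -3, 1, -4, 4, 6, -5

x=7: ŷ = -1.2 + 2.5·7 = 16.3; r = 19.3 − 16.3 = 3
x=9: ŷ = -1.2 + 2.5·9 = 21.3; r = 19.3 − 21.3 = -2
x=11: ŷ = -1.2 + 2.5·11 = 26.3; r = 23.3 − 26.3 = -3
x=13: ŷ = -1.2 + 2.5·13 = 31.3; r = 32.3 − 31.3 = 1
x=15: ŷ = -1.2 + 2.5·15 = 36.3; r = 32.3 − 36.3 = -4
x=17: ŷ = -1.2 + 2.5·17 = 41.3; r = 45.3 − 41.3 = 4
x=19: ŷ = -1.2 + 2.5·19 = 46.3; r = 52.3 − 46.3 = 6
x=21: ŷ = -1.2 + 2.5·21 = 51.3; r = 46.3 − 51.3 = -5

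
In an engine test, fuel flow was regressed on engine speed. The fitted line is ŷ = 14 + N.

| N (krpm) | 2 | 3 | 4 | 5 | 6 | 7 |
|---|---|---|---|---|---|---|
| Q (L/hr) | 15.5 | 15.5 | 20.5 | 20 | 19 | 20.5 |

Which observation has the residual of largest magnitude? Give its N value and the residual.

N = 4, e = 2.5

N=2: ŷ = 14 + 2 = 16; e = 15.5 − 16 = -0.5
N=3: ŷ = 14 + 3 = 17; e = 15.5 − 17 = -1.5
N=4: ŷ = 14 + 4 = 18; e = 20.5 − 18 = 2.5
N=5: ŷ = 14 + 5 = 19; e = 20 − 19 = 1
N=6: ŷ = 14 + 6 = 20; e = 19 − 20 = -1
N=7: ŷ = 14 + 7 = 21; e = 20.5 − 21 = -0.5
Largest |e| is 2.5 at N = 4, residual 2.5.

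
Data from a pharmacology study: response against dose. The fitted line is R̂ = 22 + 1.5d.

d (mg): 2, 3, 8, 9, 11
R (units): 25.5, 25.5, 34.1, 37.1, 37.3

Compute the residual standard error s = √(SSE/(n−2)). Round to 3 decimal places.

s = 1.324

d=2: R̂ = 22 + 1.5·2 = 25; e = 25.5 − 25 = 0.5
d=3: R̂ = 22 + 1.5·3 = 26.5; e = 25.5 − 26.5 = -1
d=8: R̂ = 22 + 1.5·8 = 34; e = 34.1 − 34 = 0.1
d=9: R̂ = 22 + 1.5·9 = 35.5; e = 37.1 − 35.5 = 1.6
d=11: R̂ = 22 + 1.5·11 = 38.5; e = 37.3 − 38.5 = -1.2
SSE = 0.25 + 1 + 0.01 + 2.56 + 1.44 = 5.26
s = √(5.26/3) = √1.75333 ≈ 1.324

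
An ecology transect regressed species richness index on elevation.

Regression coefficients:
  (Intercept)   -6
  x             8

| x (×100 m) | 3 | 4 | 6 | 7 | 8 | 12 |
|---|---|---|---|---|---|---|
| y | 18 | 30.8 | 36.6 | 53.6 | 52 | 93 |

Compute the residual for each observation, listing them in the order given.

x=3: ŷ = -6 + 8·3 = 18; e = 18 − 18 = 0
x=4: ŷ = -6 + 8·4 = 26; e = 30.8 − 26 = 4.8
x=6: ŷ = -6 + 8·6 = 42; e = 36.6 − 42 = -5.4
x=7: ŷ = -6 + 8·7 = 50; e = 53.6 − 50 = 3.6
x=8: ŷ = -6 + 8·8 = 58; e = 52 − 58 = -6
x=12: ŷ = -6 + 8·12 = 90; e = 93 − 90 = 3

0, 4.8, -5.4, 3.6, -6, 3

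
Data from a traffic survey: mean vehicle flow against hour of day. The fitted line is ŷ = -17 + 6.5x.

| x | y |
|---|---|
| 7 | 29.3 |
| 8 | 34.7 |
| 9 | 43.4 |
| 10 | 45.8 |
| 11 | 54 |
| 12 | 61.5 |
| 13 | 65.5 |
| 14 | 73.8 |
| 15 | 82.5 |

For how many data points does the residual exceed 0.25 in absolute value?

8

x=7: ŷ = -17 + 6.5·7 = 28.5; r = 29.3 − 28.5 = 0.8
x=8: ŷ = -17 + 6.5·8 = 35; r = 34.7 − 35 = -0.3
x=9: ŷ = -17 + 6.5·9 = 41.5; r = 43.4 − 41.5 = 1.9
x=10: ŷ = -17 + 6.5·10 = 48; r = 45.8 − 48 = -2.2
x=11: ŷ = -17 + 6.5·11 = 54.5; r = 54 − 54.5 = -0.5
x=12: ŷ = -17 + 6.5·12 = 61; r = 61.5 − 61 = 0.5
x=13: ŷ = -17 + 6.5·13 = 67.5; r = 65.5 − 67.5 = -2
x=14: ŷ = -17 + 6.5·14 = 74; r = 73.8 − 74 = -0.2
x=15: ŷ = -17 + 6.5·15 = 80.5; r = 82.5 − 80.5 = 2
|r| > 0.25: x=7 (|r|=0.8), x=8 (|r|=0.3), x=9 (|r|=1.9), x=10 (|r|=2.2), x=11 (|r|=0.5), x=12 (|r|=0.5), x=13 (|r|=2), x=15 (|r|=2) → 8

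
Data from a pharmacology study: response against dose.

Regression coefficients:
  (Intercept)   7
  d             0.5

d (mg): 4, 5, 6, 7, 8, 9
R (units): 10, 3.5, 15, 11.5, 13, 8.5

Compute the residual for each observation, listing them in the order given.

d=4: R̂ = 7 + 0.5·4 = 9; e = 10 − 9 = 1
d=5: R̂ = 7 + 0.5·5 = 9.5; e = 3.5 − 9.5 = -6
d=6: R̂ = 7 + 0.5·6 = 10; e = 15 − 10 = 5
d=7: R̂ = 7 + 0.5·7 = 10.5; e = 11.5 − 10.5 = 1
d=8: R̂ = 7 + 0.5·8 = 11; e = 13 − 11 = 2
d=9: R̂ = 7 + 0.5·9 = 11.5; e = 8.5 − 11.5 = -3

1, -6, 5, 1, 2, -3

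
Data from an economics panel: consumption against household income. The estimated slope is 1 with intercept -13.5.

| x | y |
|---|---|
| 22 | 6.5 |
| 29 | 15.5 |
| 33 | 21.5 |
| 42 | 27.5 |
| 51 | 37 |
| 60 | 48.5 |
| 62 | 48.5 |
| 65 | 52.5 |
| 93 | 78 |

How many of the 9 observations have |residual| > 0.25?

7

x=22: ŷ = -13.5 + 22 = 8.5; r = 6.5 − 8.5 = -2
x=29: ŷ = -13.5 + 29 = 15.5; r = 15.5 − 15.5 = 0
x=33: ŷ = -13.5 + 33 = 19.5; r = 21.5 − 19.5 = 2
x=42: ŷ = -13.5 + 42 = 28.5; r = 27.5 − 28.5 = -1
x=51: ŷ = -13.5 + 51 = 37.5; r = 37 − 37.5 = -0.5
x=60: ŷ = -13.5 + 60 = 46.5; r = 48.5 − 46.5 = 2
x=62: ŷ = -13.5 + 62 = 48.5; r = 48.5 − 48.5 = 0
x=65: ŷ = -13.5 + 65 = 51.5; r = 52.5 − 51.5 = 1
x=93: ŷ = -13.5 + 93 = 79.5; r = 78 − 79.5 = -1.5
|r| > 0.25: x=22 (|r|=2), x=33 (|r|=2), x=42 (|r|=1), x=51 (|r|=0.5), x=60 (|r|=2), x=65 (|r|=1), x=93 (|r|=1.5) → 7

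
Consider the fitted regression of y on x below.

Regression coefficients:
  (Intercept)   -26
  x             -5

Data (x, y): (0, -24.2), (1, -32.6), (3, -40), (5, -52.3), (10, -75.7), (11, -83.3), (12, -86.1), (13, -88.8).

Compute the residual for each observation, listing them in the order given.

1.8, -1.6, 1, -1.3, 0.3, -2.3, -0.1, 2.2

x=0: ŷ = -26 − 5·0 = -26; e = -24.2 − (-26) = 1.8
x=1: ŷ = -26 − 5·1 = -31; e = -32.6 − (-31) = -1.6
x=3: ŷ = -26 − 5·3 = -41; e = -40 − (-41) = 1
x=5: ŷ = -26 − 5·5 = -51; e = -52.3 − (-51) = -1.3
x=10: ŷ = -26 − 5·10 = -76; e = -75.7 − (-76) = 0.3
x=11: ŷ = -26 − 5·11 = -81; e = -83.3 − (-81) = -2.3
x=12: ŷ = -26 − 5·12 = -86; e = -86.1 − (-86) = -0.1
x=13: ŷ = -26 − 5·13 = -91; e = -88.8 − (-91) = 2.2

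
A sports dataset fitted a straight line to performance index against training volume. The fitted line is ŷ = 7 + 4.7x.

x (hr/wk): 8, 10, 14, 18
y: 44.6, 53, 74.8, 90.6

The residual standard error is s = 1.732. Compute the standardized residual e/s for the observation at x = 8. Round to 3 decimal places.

0.000

ŷ = 7 + 4.7·8 = 44.6
e = 44.6 − 44.6 = 0
e/s = 0 / 1.732 = 0.000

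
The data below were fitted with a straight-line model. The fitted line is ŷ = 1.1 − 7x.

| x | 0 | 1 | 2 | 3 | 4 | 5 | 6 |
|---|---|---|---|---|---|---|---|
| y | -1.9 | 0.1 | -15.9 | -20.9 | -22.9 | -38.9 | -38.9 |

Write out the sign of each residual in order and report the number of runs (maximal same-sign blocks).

6 runs

x=0: ŷ = 1.1 − 7·0 = 1.1; r = -1.9 − 1.1 = -3
x=1: ŷ = 1.1 − 7·1 = -5.9; r = 0.1 − (-5.9) = 6
x=2: ŷ = 1.1 − 7·2 = -12.9; r = -15.9 − (-12.9) = -3
x=3: ŷ = 1.1 − 7·3 = -19.9; r = -20.9 − (-19.9) = -1
x=4: ŷ = 1.1 − 7·4 = -26.9; r = -22.9 − (-26.9) = 4
x=5: ŷ = 1.1 − 7·5 = -33.9; r = -38.9 − (-33.9) = -5
x=6: ŷ = 1.1 − 7·6 = -40.9; r = -38.9 − (-40.9) = 2
Signs: − + − − + − +
Runs: −×1, +×1, −×2, +×1, −×1, +×1 → 6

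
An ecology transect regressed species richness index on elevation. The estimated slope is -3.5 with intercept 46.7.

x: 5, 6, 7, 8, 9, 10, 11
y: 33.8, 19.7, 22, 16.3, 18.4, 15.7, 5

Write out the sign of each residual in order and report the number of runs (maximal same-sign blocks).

x=5: ŷ = 46.7 − 3.5·5 = 29.2; r = 33.8 − 29.2 = 4.6
x=6: ŷ = 46.7 − 3.5·6 = 25.7; r = 19.7 − 25.7 = -6
x=7: ŷ = 46.7 − 3.5·7 = 22.2; r = 22 − 22.2 = -0.2
x=8: ŷ = 46.7 − 3.5·8 = 18.7; r = 16.3 − 18.7 = -2.4
x=9: ŷ = 46.7 − 3.5·9 = 15.2; r = 18.4 − 15.2 = 3.2
x=10: ŷ = 46.7 − 3.5·10 = 11.7; r = 15.7 − 11.7 = 4
x=11: ŷ = 46.7 − 3.5·11 = 8.2; r = 5 − 8.2 = -3.2
Signs: + − − − + + −
Runs: +×1, −×3, +×2, −×1 → 4

4 runs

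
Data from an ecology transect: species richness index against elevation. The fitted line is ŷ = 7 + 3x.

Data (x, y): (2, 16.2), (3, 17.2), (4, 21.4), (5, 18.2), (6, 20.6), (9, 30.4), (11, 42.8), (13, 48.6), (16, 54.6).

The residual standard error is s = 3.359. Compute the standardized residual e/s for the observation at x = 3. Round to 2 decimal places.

0.36

ŷ = 7 + 3·3 = 16
e = 17.2 − 16 = 1.2
e/s = 1.2 / 3.359 = 0.36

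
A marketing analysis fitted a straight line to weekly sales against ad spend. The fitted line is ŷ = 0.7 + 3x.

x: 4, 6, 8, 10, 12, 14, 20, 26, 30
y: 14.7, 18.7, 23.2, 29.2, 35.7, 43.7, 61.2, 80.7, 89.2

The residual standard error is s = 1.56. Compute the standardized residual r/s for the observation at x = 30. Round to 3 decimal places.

-0.962

ŷ = 0.7 + 3·30 = 90.7
r = 89.2 − 90.7 = -1.5
r/s = -1.5 / 1.56 = -0.962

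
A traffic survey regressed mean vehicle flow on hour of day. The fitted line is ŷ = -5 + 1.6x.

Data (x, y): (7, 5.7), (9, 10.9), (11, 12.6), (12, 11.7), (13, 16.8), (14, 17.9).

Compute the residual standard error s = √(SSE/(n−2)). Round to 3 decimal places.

x=7: ŷ = -5 + 1.6·7 = 6.2; r = 5.7 − 6.2 = -0.5
x=9: ŷ = -5 + 1.6·9 = 9.4; r = 10.9 − 9.4 = 1.5
x=11: ŷ = -5 + 1.6·11 = 12.6; r = 12.6 − 12.6 = 0
x=12: ŷ = -5 + 1.6·12 = 14.2; r = 11.7 − 14.2 = -2.5
x=13: ŷ = -5 + 1.6·13 = 15.8; r = 16.8 − 15.8 = 1
x=14: ŷ = -5 + 1.6·14 = 17.4; r = 17.9 − 17.4 = 0.5
SSE = 0.25 + 2.25 + 0 + 6.25 + 1 + 0.25 = 10
s = √(10/4) = √2.5 ≈ 1.581

s = 1.581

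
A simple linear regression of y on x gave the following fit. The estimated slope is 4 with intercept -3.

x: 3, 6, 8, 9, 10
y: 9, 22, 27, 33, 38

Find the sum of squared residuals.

SSE = 6

x=3: ŷ = -3 + 4·3 = 9; r = 9 − 9 = 0
x=6: ŷ = -3 + 4·6 = 21; r = 22 − 21 = 1
x=8: ŷ = -3 + 4·8 = 29; r = 27 − 29 = -2
x=9: ŷ = -3 + 4·9 = 33; r = 33 − 33 = 0
x=10: ŷ = -3 + 4·10 = 37; r = 38 − 37 = 1
SSE = 0 + 1 + 4 + 0 + 1 = 6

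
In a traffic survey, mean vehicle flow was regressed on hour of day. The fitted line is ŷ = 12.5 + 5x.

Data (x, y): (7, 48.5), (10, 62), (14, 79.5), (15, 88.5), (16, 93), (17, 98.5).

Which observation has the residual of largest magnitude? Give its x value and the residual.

x=7: ŷ = 12.5 + 5·7 = 47.5; r = 48.5 − 47.5 = 1
x=10: ŷ = 12.5 + 5·10 = 62.5; r = 62 − 62.5 = -0.5
x=14: ŷ = 12.5 + 5·14 = 82.5; r = 79.5 − 82.5 = -3
x=15: ŷ = 12.5 + 5·15 = 87.5; r = 88.5 − 87.5 = 1
x=16: ŷ = 12.5 + 5·16 = 92.5; r = 93 − 92.5 = 0.5
x=17: ŷ = 12.5 + 5·17 = 97.5; r = 98.5 − 97.5 = 1
Largest |r| is 3 at x = 14, residual -3.

x = 14, r = -3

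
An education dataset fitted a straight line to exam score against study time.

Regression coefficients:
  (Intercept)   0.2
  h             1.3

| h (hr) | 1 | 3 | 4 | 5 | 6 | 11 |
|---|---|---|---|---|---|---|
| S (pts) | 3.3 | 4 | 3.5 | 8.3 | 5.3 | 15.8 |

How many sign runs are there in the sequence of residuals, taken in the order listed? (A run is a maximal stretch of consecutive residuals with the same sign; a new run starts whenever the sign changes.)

5 runs

h=1: Ŝ = 0.2 + 1.3·1 = 1.5; e = 3.3 − 1.5 = 1.8
h=3: Ŝ = 0.2 + 1.3·3 = 4.1; e = 4 − 4.1 = -0.1
h=4: Ŝ = 0.2 + 1.3·4 = 5.4; e = 3.5 − 5.4 = -1.9
h=5: Ŝ = 0.2 + 1.3·5 = 6.7; e = 8.3 − 6.7 = 1.6
h=6: Ŝ = 0.2 + 1.3·6 = 8; e = 5.3 − 8 = -2.7
h=11: Ŝ = 0.2 + 1.3·11 = 14.5; e = 15.8 − 14.5 = 1.3
Signs: + − − + − +
Runs: +×1, −×2, +×1, −×1, +×1 → 5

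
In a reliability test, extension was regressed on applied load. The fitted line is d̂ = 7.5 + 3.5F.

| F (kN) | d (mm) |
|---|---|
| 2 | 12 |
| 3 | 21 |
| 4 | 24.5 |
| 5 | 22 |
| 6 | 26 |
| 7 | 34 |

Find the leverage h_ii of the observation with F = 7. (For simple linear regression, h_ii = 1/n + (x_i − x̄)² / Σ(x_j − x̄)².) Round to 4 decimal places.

h = 0.5238

F̄ = (2 + 3 + 4 + 5 + 6 + 7)/6 = 4.5
Σ(F − F̄)² = 6.25 + 2.25 + 0.25 + 0.25 + 2.25 + 6.25 = 17.5
h = 1/6 + (2.5)²/17.5 = 0.166667 + 0.357143 = 0.5238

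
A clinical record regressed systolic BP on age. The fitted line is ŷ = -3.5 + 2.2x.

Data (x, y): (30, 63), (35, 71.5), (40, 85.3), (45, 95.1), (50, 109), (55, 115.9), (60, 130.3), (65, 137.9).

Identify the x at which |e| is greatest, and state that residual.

x=30: ŷ = -3.5 + 2.2·30 = 62.5; e = 63 − 62.5 = 0.5
x=35: ŷ = -3.5 + 2.2·35 = 73.5; e = 71.5 − 73.5 = -2
x=40: ŷ = -3.5 + 2.2·40 = 84.5; e = 85.3 − 84.5 = 0.8
x=45: ŷ = -3.5 + 2.2·45 = 95.5; e = 95.1 − 95.5 = -0.4
x=50: ŷ = -3.5 + 2.2·50 = 106.5; e = 109 − 106.5 = 2.5
x=55: ŷ = -3.5 + 2.2·55 = 117.5; e = 115.9 − 117.5 = -1.6
x=60: ŷ = -3.5 + 2.2·60 = 128.5; e = 130.3 − 128.5 = 1.8
x=65: ŷ = -3.5 + 2.2·65 = 139.5; e = 137.9 − 139.5 = -1.6
Largest |e| is 2.5 at x = 50, residual 2.5.

x = 50, e = 2.5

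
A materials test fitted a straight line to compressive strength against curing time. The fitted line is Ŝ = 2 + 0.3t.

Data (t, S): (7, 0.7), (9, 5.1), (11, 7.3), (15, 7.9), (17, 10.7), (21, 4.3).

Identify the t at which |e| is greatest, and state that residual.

t=7: Ŝ = 2 + 0.3·7 = 4.1; e = 0.7 − 4.1 = -3.4
t=9: Ŝ = 2 + 0.3·9 = 4.7; e = 5.1 − 4.7 = 0.4
t=11: Ŝ = 2 + 0.3·11 = 5.3; e = 7.3 − 5.3 = 2
t=15: Ŝ = 2 + 0.3·15 = 6.5; e = 7.9 − 6.5 = 1.4
t=17: Ŝ = 2 + 0.3·17 = 7.1; e = 10.7 − 7.1 = 3.6
t=21: Ŝ = 2 + 0.3·21 = 8.3; e = 4.3 − 8.3 = -4
Largest |e| is 4 at t = 21, residual -4.

t = 21, e = -4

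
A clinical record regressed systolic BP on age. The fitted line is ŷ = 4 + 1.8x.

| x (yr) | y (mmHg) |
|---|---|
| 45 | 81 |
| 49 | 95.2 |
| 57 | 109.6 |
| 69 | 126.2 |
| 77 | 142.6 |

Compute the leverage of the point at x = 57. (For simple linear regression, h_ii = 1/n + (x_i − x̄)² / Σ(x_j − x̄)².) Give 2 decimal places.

x̄ = (45 + 49 + 57 + 69 + 77)/5 = 59.4
Σ(x − x̄)² = 207.36 + 108.16 + 5.76 + 92.16 + 309.76 = 723.2
h = 1/5 + (-2.4)²/723.2 = 0.2 + 0.0079646 = 0.21

h = 0.21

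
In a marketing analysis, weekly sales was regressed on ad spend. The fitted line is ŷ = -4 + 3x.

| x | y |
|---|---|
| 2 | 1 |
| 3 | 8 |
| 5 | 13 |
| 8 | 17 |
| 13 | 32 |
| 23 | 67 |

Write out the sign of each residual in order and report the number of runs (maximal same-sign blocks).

4 runs

x=2: ŷ = -4 + 3·2 = 2; r = 1 − 2 = -1
x=3: ŷ = -4 + 3·3 = 5; r = 8 − 5 = 3
x=5: ŷ = -4 + 3·5 = 11; r = 13 − 11 = 2
x=8: ŷ = -4 + 3·8 = 20; r = 17 − 20 = -3
x=13: ŷ = -4 + 3·13 = 35; r = 32 − 35 = -3
x=23: ŷ = -4 + 3·23 = 65; r = 67 − 65 = 2
Signs: − + + − − +
Runs: −×1, +×2, −×2, +×1 → 4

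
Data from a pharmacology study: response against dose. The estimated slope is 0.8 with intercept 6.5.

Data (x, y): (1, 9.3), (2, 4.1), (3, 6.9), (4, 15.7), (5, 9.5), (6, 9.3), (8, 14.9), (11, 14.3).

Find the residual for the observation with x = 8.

e = 2

ŷ = 6.5 + 0.8·8 = 12.9
e = 14.9 − 12.9 = 2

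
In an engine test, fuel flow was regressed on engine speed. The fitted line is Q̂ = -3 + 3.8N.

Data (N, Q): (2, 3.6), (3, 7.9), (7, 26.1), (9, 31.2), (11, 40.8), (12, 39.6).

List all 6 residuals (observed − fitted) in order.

N=2: Q̂ = -3 + 3.8·2 = 4.6; e = 3.6 − 4.6 = -1
N=3: Q̂ = -3 + 3.8·3 = 8.4; e = 7.9 − 8.4 = -0.5
N=7: Q̂ = -3 + 3.8·7 = 23.6; e = 26.1 − 23.6 = 2.5
N=9: Q̂ = -3 + 3.8·9 = 31.2; e = 31.2 − 31.2 = 0
N=11: Q̂ = -3 + 3.8·11 = 38.8; e = 40.8 − 38.8 = 2
N=12: Q̂ = -3 + 3.8·12 = 42.6; e = 39.6 − 42.6 = -3

-1, -0.5, 2.5, 0, 2, -3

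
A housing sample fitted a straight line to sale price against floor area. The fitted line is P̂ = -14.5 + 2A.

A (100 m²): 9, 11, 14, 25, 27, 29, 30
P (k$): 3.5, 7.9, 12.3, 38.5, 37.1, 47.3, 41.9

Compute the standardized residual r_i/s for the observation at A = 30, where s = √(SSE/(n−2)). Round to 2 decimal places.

-1.22

A=9: P̂ = -14.5 + 2·9 = 3.5; r = 3.5 − 3.5 = 0
A=11: P̂ = -14.5 + 2·11 = 7.5; r = 7.9 − 7.5 = 0.4
A=14: P̂ = -14.5 + 2·14 = 13.5; r = 12.3 − 13.5 = -1.2
A=25: P̂ = -14.5 + 2·25 = 35.5; r = 38.5 − 35.5 = 3
A=27: P̂ = -14.5 + 2·27 = 39.5; r = 37.1 − 39.5 = -2.4
A=29: P̂ = -14.5 + 2·29 = 43.5; r = 47.3 − 43.5 = 3.8
A=30: P̂ = -14.5 + 2·30 = 45.5; r = 41.9 − 45.5 = -3.6
SSE = 0 + 0.16 + 1.44 + 9 + 5.76 + 14.44 + 12.96 = 43.76
s = √(43.76/5) = 2.95838
r/s = -3.6 / 2.95838 = -1.22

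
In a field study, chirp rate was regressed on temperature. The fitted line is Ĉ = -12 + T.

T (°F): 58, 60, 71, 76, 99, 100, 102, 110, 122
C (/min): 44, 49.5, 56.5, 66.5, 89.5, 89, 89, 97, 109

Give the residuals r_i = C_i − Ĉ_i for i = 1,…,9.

T=58: Ĉ = -12 + 58 = 46; r = 44 − 46 = -2
T=60: Ĉ = -12 + 60 = 48; r = 49.5 − 48 = 1.5
T=71: Ĉ = -12 + 71 = 59; r = 56.5 − 59 = -2.5
T=76: Ĉ = -12 + 76 = 64; r = 66.5 − 64 = 2.5
T=99: Ĉ = -12 + 99 = 87; r = 89.5 − 87 = 2.5
T=100: Ĉ = -12 + 100 = 88; r = 89 − 88 = 1
T=102: Ĉ = -12 + 102 = 90; r = 89 − 90 = -1
T=110: Ĉ = -12 + 110 = 98; r = 97 − 98 = -1
T=122: Ĉ = -12 + 122 = 110; r = 109 − 110 = -1

-2, 1.5, -2.5, 2.5, 2.5, 1, -1, -1, -1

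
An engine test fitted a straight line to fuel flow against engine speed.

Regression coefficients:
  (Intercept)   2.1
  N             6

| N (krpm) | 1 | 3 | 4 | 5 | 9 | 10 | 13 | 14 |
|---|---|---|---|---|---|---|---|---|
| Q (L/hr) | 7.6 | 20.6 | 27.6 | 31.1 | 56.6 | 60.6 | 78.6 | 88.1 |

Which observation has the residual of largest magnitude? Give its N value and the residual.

N=1: ŷ = 2.1 + 6·1 = 8.1; e = 7.6 − 8.1 = -0.5
N=3: ŷ = 2.1 + 6·3 = 20.1; e = 20.6 − 20.1 = 0.5
N=4: ŷ = 2.1 + 6·4 = 26.1; e = 27.6 − 26.1 = 1.5
N=5: ŷ = 2.1 + 6·5 = 32.1; e = 31.1 − 32.1 = -1
N=9: ŷ = 2.1 + 6·9 = 56.1; e = 56.6 − 56.1 = 0.5
N=10: ŷ = 2.1 + 6·10 = 62.1; e = 60.6 − 62.1 = -1.5
N=13: ŷ = 2.1 + 6·13 = 80.1; e = 78.6 − 80.1 = -1.5
N=14: ŷ = 2.1 + 6·14 = 86.1; e = 88.1 − 86.1 = 2
Largest |e| is 2 at N = 14, residual 2.

N = 14, e = 2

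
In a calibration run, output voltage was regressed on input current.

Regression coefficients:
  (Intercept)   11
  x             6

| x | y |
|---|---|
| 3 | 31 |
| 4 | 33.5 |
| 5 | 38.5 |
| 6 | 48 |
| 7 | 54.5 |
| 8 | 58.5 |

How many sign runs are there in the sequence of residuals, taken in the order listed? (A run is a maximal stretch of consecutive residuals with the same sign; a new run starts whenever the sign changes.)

4 runs

x=3: ŷ = 11 + 6·3 = 29; r = 31 − 29 = 2
x=4: ŷ = 11 + 6·4 = 35; r = 33.5 − 35 = -1.5
x=5: ŷ = 11 + 6·5 = 41; r = 38.5 − 41 = -2.5
x=6: ŷ = 11 + 6·6 = 47; r = 48 − 47 = 1
x=7: ŷ = 11 + 6·7 = 53; r = 54.5 − 53 = 1.5
x=8: ŷ = 11 + 6·8 = 59; r = 58.5 − 59 = -0.5
Signs: + − − + + −
Runs: +×1, −×2, +×2, −×1 → 4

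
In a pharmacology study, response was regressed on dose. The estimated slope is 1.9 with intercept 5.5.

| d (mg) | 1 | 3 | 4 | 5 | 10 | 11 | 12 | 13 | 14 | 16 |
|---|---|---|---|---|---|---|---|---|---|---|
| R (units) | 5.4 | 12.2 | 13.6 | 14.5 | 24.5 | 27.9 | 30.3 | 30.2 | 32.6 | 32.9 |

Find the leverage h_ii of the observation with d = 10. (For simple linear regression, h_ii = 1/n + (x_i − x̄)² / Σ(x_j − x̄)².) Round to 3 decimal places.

d̄ = (1 + 3 + 4 + 5 + 10 + 11 + 12 + 13 + 14 + 16)/10 = 8.9
Σ(d − d̄)² = 62.41 + 34.81 + 24.01 + 15.21 + 1.21 + 4.41 + 9.61 + 16.81 + 26.01 + 50.41 = 244.9
h = 1/10 + (1.1)²/244.9 = 0.1 + 0.00494079 = 0.105

h = 0.105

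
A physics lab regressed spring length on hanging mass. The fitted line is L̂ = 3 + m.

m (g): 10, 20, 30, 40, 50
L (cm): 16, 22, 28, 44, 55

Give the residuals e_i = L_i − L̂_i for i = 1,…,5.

3, -1, -5, 1, 2

m=10: L̂ = 3 + 10 = 13; e = 16 − 13 = 3
m=20: L̂ = 3 + 20 = 23; e = 22 − 23 = -1
m=30: L̂ = 3 + 30 = 33; e = 28 − 33 = -5
m=40: L̂ = 3 + 40 = 43; e = 44 − 43 = 1
m=50: L̂ = 3 + 50 = 53; e = 55 − 53 = 2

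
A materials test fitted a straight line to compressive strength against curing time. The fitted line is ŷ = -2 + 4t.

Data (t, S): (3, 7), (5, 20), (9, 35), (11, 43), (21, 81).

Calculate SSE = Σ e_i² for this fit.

SSE = 16

t=3: ŷ = -2 + 4·3 = 10; e = 7 − 10 = -3
t=5: ŷ = -2 + 4·5 = 18; e = 20 − 18 = 2
t=9: ŷ = -2 + 4·9 = 34; e = 35 − 34 = 1
t=11: ŷ = -2 + 4·11 = 42; e = 43 − 42 = 1
t=21: ŷ = -2 + 4·21 = 82; e = 81 − 82 = -1
SSE = 9 + 4 + 1 + 1 + 1 = 16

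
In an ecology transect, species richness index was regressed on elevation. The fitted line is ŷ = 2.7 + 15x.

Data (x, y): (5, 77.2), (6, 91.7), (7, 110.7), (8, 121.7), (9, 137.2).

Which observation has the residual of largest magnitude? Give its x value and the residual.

x=5: ŷ = 2.7 + 15·5 = 77.7; r = 77.2 − 77.7 = -0.5
x=6: ŷ = 2.7 + 15·6 = 92.7; r = 91.7 − 92.7 = -1
x=7: ŷ = 2.7 + 15·7 = 107.7; r = 110.7 − 107.7 = 3
x=8: ŷ = 2.7 + 15·8 = 122.7; r = 121.7 − 122.7 = -1
x=9: ŷ = 2.7 + 15·9 = 137.7; r = 137.2 − 137.7 = -0.5
Largest |r| is 3 at x = 7, residual 3.

x = 7, r = 3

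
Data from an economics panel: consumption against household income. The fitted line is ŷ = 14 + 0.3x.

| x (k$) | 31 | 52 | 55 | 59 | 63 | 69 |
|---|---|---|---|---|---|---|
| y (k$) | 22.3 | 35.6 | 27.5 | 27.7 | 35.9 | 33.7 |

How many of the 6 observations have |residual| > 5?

x=31: ŷ = 14 + 0.3·31 = 23.3; r = 22.3 − 23.3 = -1
x=52: ŷ = 14 + 0.3·52 = 29.6; r = 35.6 − 29.6 = 6
x=55: ŷ = 14 + 0.3·55 = 30.5; r = 27.5 − 30.5 = -3
x=59: ŷ = 14 + 0.3·59 = 31.7; r = 27.7 − 31.7 = -4
x=63: ŷ = 14 + 0.3·63 = 32.9; r = 35.9 − 32.9 = 3
x=69: ŷ = 14 + 0.3·69 = 34.7; r = 33.7 − 34.7 = -1
|r| > 5: x=52 (|r|=6) → 1

1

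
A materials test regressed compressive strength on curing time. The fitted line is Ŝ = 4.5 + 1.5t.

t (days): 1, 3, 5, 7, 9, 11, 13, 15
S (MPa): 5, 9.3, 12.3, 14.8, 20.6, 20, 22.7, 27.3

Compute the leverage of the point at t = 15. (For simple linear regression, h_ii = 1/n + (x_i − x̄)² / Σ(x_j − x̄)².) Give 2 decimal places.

t̄ = (1 + 3 + 5 + 7 + 9 + 11 + 13 + 15)/8 = 8
Σ(t − t̄)² = 49 + 25 + 9 + 1 + 1 + 9 + 25 + 49 = 168
h = 1/8 + (7)²/168 = 0.125 + 0.291667 = 0.42

h = 0.42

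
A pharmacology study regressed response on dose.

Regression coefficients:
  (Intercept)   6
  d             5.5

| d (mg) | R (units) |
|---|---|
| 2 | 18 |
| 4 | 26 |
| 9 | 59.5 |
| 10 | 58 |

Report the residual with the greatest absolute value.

e = 4

d=2: ŷ = 6 + 5.5·2 = 17; e = 18 − 17 = 1
d=4: ŷ = 6 + 5.5·4 = 28; e = 26 − 28 = -2
d=9: ŷ = 6 + 5.5·9 = 55.5; e = 59.5 − 55.5 = 4
d=10: ŷ = 6 + 5.5·10 = 61; e = 58 − 61 = -3
Largest |e| is 4 at d = 9, residual 4.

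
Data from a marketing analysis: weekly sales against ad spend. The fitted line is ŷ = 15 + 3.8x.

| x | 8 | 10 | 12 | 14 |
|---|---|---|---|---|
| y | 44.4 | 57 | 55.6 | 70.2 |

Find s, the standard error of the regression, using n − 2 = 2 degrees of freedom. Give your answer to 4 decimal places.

x=8: ŷ = 15 + 3.8·8 = 45.4; e = 44.4 − 45.4 = -1
x=10: ŷ = 15 + 3.8·10 = 53; e = 57 − 53 = 4
x=12: ŷ = 15 + 3.8·12 = 60.6; e = 55.6 − 60.6 = -5
x=14: ŷ = 15 + 3.8·14 = 68.2; e = 70.2 − 68.2 = 2
SSE = 1 + 16 + 25 + 4 = 46
s = √(46/2) = √23 ≈ 4.7958

s = 4.7958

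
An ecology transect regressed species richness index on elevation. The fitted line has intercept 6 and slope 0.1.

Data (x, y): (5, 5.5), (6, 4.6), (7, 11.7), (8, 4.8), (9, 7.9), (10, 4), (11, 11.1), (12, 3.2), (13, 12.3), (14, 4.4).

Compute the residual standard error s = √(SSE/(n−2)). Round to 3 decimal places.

s = 3.708

x=5: ŷ = 6 + 0.1·5 = 6.5; r = 5.5 − 6.5 = -1
x=6: ŷ = 6 + 0.1·6 = 6.6; r = 4.6 − 6.6 = -2
x=7: ŷ = 6 + 0.1·7 = 6.7; r = 11.7 − 6.7 = 5
x=8: ŷ = 6 + 0.1·8 = 6.8; r = 4.8 − 6.8 = -2
x=9: ŷ = 6 + 0.1·9 = 6.9; r = 7.9 − 6.9 = 1
x=10: ŷ = 6 + 0.1·10 = 7; r = 4 − 7 = -3
x=11: ŷ = 6 + 0.1·11 = 7.1; r = 11.1 − 7.1 = 4
x=12: ŷ = 6 + 0.1·12 = 7.2; r = 3.2 − 7.2 = -4
x=13: ŷ = 6 + 0.1·13 = 7.3; r = 12.3 − 7.3 = 5
x=14: ŷ = 6 + 0.1·14 = 7.4; r = 4.4 − 7.4 = -3
SSE = 1 + 4 + 25 + 4 + 1 + 9 + 16 + 16 + 25 + 9 = 110
s = √(110/8) = √13.75 ≈ 3.708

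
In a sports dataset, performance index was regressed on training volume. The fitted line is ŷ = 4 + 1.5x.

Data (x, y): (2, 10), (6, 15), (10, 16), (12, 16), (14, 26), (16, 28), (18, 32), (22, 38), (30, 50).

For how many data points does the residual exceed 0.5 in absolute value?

x=2: ŷ = 4 + 1.5·2 = 7; e = 10 − 7 = 3
x=6: ŷ = 4 + 1.5·6 = 13; e = 15 − 13 = 2
x=10: ŷ = 4 + 1.5·10 = 19; e = 16 − 19 = -3
x=12: ŷ = 4 + 1.5·12 = 22; e = 16 − 22 = -6
x=14: ŷ = 4 + 1.5·14 = 25; e = 26 − 25 = 1
x=16: ŷ = 4 + 1.5·16 = 28; e = 28 − 28 = 0
x=18: ŷ = 4 + 1.5·18 = 31; e = 32 − 31 = 1
x=22: ŷ = 4 + 1.5·22 = 37; e = 38 − 37 = 1
x=30: ŷ = 4 + 1.5·30 = 49; e = 50 − 49 = 1
|e| > 0.5: x=2 (|e|=3), x=6 (|e|=2), x=10 (|e|=3), x=12 (|e|=6), x=14 (|e|=1), x=18 (|e|=1), x=22 (|e|=1), x=30 (|e|=1) → 8

8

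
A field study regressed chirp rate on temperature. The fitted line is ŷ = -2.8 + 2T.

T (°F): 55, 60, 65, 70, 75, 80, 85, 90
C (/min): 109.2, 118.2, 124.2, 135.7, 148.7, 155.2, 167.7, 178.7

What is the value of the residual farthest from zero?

T=55: ŷ = -2.8 + 2·55 = 107.2; e = 109.2 − 107.2 = 2
T=60: ŷ = -2.8 + 2·60 = 117.2; e = 118.2 − 117.2 = 1
T=65: ŷ = -2.8 + 2·65 = 127.2; e = 124.2 − 127.2 = -3
T=70: ŷ = -2.8 + 2·70 = 137.2; e = 135.7 − 137.2 = -1.5
T=75: ŷ = -2.8 + 2·75 = 147.2; e = 148.7 − 147.2 = 1.5
T=80: ŷ = -2.8 + 2·80 = 157.2; e = 155.2 − 157.2 = -2
T=85: ŷ = -2.8 + 2·85 = 167.2; e = 167.7 − 167.2 = 0.5
T=90: ŷ = -2.8 + 2·90 = 177.2; e = 178.7 − 177.2 = 1.5
Largest |e| is 3 at T = 65, residual -3.

e = -3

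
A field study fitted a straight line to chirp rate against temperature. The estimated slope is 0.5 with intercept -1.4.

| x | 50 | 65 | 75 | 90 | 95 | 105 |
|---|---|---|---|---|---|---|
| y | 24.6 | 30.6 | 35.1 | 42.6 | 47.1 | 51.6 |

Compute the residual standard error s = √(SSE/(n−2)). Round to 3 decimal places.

s = 1.061

x=50: ŷ = -1.4 + 0.5·50 = 23.6; r = 24.6 − 23.6 = 1
x=65: ŷ = -1.4 + 0.5·65 = 31.1; r = 30.6 − 31.1 = -0.5
x=75: ŷ = -1.4 + 0.5·75 = 36.1; r = 35.1 − 36.1 = -1
x=90: ŷ = -1.4 + 0.5·90 = 43.6; r = 42.6 − 43.6 = -1
x=95: ŷ = -1.4 + 0.5·95 = 46.1; r = 47.1 − 46.1 = 1
x=105: ŷ = -1.4 + 0.5·105 = 51.1; r = 51.6 − 51.1 = 0.5
SSE = 1 + 0.25 + 1 + 1 + 1 + 0.25 = 4.5
s = √(4.5/4) = √1.125 ≈ 1.061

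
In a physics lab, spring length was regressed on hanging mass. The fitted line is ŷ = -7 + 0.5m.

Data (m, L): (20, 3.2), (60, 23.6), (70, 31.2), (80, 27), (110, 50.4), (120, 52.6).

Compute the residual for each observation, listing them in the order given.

m=20: ŷ = -7 + 0.5·20 = 3; r = 3.2 − 3 = 0.2
m=60: ŷ = -7 + 0.5·60 = 23; r = 23.6 − 23 = 0.6
m=70: ŷ = -7 + 0.5·70 = 28; r = 31.2 − 28 = 3.2
m=80: ŷ = -7 + 0.5·80 = 33; r = 27 − 33 = -6
m=110: ŷ = -7 + 0.5·110 = 48; r = 50.4 − 48 = 2.4
m=120: ŷ = -7 + 0.5·120 = 53; r = 52.6 − 53 = -0.4

0.2, 0.6, 3.2, -6, 2.4, -0.4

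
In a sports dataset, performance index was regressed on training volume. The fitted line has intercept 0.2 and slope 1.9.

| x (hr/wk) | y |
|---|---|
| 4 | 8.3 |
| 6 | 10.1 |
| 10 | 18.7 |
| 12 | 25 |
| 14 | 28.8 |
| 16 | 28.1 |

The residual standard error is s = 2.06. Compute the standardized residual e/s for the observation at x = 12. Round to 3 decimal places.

ŷ = 0.2 + 1.9·12 = 23
e = 25 − 23 = 2
e/s = 2 / 2.06 = 0.971

0.971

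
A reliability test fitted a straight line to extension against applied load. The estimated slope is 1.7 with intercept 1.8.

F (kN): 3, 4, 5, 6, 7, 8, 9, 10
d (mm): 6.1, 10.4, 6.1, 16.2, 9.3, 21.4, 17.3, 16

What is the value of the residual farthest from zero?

F=3: ŷ = 1.8 + 1.7·3 = 6.9; r = 6.1 − 6.9 = -0.8
F=4: ŷ = 1.8 + 1.7·4 = 8.6; r = 10.4 − 8.6 = 1.8
F=5: ŷ = 1.8 + 1.7·5 = 10.3; r = 6.1 − 10.3 = -4.2
F=6: ŷ = 1.8 + 1.7·6 = 12; r = 16.2 − 12 = 4.2
F=7: ŷ = 1.8 + 1.7·7 = 13.7; r = 9.3 − 13.7 = -4.4
F=8: ŷ = 1.8 + 1.7·8 = 15.4; r = 21.4 − 15.4 = 6
F=9: ŷ = 1.8 + 1.7·9 = 17.1; r = 17.3 − 17.1 = 0.2
F=10: ŷ = 1.8 + 1.7·10 = 18.8; r = 16 − 18.8 = -2.8
Largest |r| is 6 at F = 8, residual 6.

r = 6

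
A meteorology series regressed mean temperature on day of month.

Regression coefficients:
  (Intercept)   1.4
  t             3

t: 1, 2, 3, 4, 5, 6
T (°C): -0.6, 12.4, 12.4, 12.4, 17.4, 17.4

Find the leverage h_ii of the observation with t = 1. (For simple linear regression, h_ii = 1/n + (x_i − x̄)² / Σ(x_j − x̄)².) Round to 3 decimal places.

h = 0.524

t̄ = (1 + 2 + 3 + 4 + 5 + 6)/6 = 3.5
Σ(t − t̄)² = 6.25 + 2.25 + 0.25 + 0.25 + 2.25 + 6.25 = 17.5
h = 1/6 + (-2.5)²/17.5 = 0.166667 + 0.357143 = 0.524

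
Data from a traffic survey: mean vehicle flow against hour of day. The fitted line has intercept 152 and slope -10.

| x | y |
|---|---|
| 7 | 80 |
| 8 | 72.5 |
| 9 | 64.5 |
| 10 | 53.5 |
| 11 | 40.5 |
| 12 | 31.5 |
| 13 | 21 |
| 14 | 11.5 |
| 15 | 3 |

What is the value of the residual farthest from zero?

x=7: ŷ = 152 − 10·7 = 82; r = 80 − 82 = -2
x=8: ŷ = 152 − 10·8 = 72; r = 72.5 − 72 = 0.5
x=9: ŷ = 152 − 10·9 = 62; r = 64.5 − 62 = 2.5
x=10: ŷ = 152 − 10·10 = 52; r = 53.5 − 52 = 1.5
x=11: ŷ = 152 − 10·11 = 42; r = 40.5 − 42 = -1.5
x=12: ŷ = 152 − 10·12 = 32; r = 31.5 − 32 = -0.5
x=13: ŷ = 152 − 10·13 = 22; r = 21 − 22 = -1
x=14: ŷ = 152 − 10·14 = 12; r = 11.5 − 12 = -0.5
x=15: ŷ = 152 − 10·15 = 2; r = 3 − 2 = 1
Largest |r| is 2.5 at x = 9, residual 2.5.

r = 2.5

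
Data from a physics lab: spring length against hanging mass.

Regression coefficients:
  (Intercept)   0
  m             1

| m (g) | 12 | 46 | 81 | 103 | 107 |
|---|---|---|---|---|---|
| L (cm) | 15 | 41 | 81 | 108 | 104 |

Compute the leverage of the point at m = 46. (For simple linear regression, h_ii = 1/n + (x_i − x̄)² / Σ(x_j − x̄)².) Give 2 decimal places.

h = 0.29

m̄ = (12 + 46 + 81 + 103 + 107)/5 = 69.8
Σ(m − m̄)² = 3340.84 + 566.44 + 125.44 + 1102.24 + 1383.84 = 6518.8
h = 1/5 + (-23.8)²/6518.8 = 0.2 + 0.0868933 = 0.29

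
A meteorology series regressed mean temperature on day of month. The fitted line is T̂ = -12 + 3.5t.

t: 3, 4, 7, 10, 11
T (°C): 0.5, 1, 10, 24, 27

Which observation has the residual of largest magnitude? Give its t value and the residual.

t = 7, r = -2.5

t=3: T̂ = -12 + 3.5·3 = -1.5; r = 0.5 − (-1.5) = 2
t=4: T̂ = -12 + 3.5·4 = 2; r = 1 − 2 = -1
t=7: T̂ = -12 + 3.5·7 = 12.5; r = 10 − 12.5 = -2.5
t=10: T̂ = -12 + 3.5·10 = 23; r = 24 − 23 = 1
t=11: T̂ = -12 + 3.5·11 = 26.5; r = 27 − 26.5 = 0.5
Largest |r| is 2.5 at t = 7, residual -2.5.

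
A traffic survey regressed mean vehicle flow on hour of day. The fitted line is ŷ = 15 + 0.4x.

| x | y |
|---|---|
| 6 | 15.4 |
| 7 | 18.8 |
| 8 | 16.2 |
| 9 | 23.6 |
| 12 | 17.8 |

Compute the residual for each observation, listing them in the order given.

x=6: ŷ = 15 + 0.4·6 = 17.4; e = 15.4 − 17.4 = -2
x=7: ŷ = 15 + 0.4·7 = 17.8; e = 18.8 − 17.8 = 1
x=8: ŷ = 15 + 0.4·8 = 18.2; e = 16.2 − 18.2 = -2
x=9: ŷ = 15 + 0.4·9 = 18.6; e = 23.6 − 18.6 = 5
x=12: ŷ = 15 + 0.4·12 = 19.8; e = 17.8 − 19.8 = -2

-2, 1, -2, 5, -2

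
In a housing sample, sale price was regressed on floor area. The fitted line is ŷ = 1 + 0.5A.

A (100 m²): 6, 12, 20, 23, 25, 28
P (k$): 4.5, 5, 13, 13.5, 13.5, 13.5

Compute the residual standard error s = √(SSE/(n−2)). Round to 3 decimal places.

A=6: ŷ = 1 + 0.5·6 = 4; e = 4.5 − 4 = 0.5
A=12: ŷ = 1 + 0.5·12 = 7; e = 5 − 7 = -2
A=20: ŷ = 1 + 0.5·20 = 11; e = 13 − 11 = 2
A=23: ŷ = 1 + 0.5·23 = 12.5; e = 13.5 − 12.5 = 1
A=25: ŷ = 1 + 0.5·25 = 13.5; e = 13.5 − 13.5 = 0
A=28: ŷ = 1 + 0.5·28 = 15; e = 13.5 − 15 = -1.5
SSE = 0.25 + 4 + 4 + 1 + 0 + 2.25 = 11.5
s = √(11.5/4) = √2.875 ≈ 1.696

s = 1.696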